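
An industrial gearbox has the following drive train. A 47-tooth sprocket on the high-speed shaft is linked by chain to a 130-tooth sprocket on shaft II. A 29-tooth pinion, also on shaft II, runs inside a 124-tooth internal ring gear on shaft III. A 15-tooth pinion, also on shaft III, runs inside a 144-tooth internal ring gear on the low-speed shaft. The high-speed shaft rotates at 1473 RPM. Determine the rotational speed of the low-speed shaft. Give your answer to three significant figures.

13.0 RPM

the high-speed shaft → shaft II (chain, 130/47): 1473 ÷ 2.766 = 532.55 RPM
shaft II → shaft III (internal gear, 124/29): 532.55 ÷ 4.2759 = 124.55 RPM
shaft III → the low-speed shaft (internal gear, 144/15): 124.55 ÷ 9.6 = 12.974 RPM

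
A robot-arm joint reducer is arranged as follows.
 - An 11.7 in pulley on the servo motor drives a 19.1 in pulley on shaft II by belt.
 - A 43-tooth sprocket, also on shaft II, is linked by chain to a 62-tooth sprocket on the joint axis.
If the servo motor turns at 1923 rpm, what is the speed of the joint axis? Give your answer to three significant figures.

817 rpm

belt 19.1/11.7 = 1.6325 → 1923/1.6325 = 1178 rpm
chain 62/43 = 1.4419 → 1178/1.4419 = 816.97 rpm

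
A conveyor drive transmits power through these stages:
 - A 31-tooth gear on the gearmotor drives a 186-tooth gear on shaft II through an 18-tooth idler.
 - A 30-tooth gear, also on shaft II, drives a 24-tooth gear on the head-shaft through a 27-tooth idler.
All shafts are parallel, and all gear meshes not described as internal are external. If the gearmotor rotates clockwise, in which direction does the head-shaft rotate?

the gearmotor → shaft II: driver → idler → driven is 2 external meshes, 2 reversals → CW.
shaft II → the head-shaft: driver → idler → driven is 2 external meshes, 2 reversals → CW.
4 reversals in total — an even number — so the head-shaft turns the same way as the gearmotor.

clockwise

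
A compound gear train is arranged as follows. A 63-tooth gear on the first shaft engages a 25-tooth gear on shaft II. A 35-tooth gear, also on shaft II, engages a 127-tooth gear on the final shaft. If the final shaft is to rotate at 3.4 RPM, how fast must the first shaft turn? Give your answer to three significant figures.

4.90 RPM

Overall ratio R = 0.39683 × 3.6286 = 1.4399.
Required input speed = output speed × R = 3.4 × 1.4399 = 4.8957 RPM.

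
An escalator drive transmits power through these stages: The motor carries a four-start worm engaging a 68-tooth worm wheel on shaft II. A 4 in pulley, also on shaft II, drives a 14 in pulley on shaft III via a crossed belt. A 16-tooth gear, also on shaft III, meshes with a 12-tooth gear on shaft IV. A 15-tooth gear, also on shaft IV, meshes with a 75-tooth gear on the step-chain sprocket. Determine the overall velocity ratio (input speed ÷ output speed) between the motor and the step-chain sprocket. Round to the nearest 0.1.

223.1

Each stage contributes driven/driver: worm 68/4 = 17, belt 14/4 = 3.5, gear mesh 12/16 = 0.75, gear mesh 75/15 = 5.
Overall: 17 × 3.5 × 0.75 × 5 = 223.12.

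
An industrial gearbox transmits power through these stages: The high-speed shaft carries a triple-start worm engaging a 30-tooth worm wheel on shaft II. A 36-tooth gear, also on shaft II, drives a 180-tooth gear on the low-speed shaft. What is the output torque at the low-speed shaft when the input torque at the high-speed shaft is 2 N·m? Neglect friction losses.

Worm: ratio = 30/3 = 10; torque at shaft II = 2 × 10 = 20 N·m.
Gear mesh: ratio = 180/36 = 5; torque at the low-speed shaft = 20 × 5 = 100 N·m.

100 N·m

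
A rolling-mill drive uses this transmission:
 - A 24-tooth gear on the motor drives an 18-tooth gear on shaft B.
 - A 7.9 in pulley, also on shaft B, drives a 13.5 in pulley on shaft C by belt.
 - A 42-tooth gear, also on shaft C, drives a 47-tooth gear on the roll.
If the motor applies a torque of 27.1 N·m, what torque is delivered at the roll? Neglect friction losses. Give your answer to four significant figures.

38.87 N·m

After the gear mesh (18/24): 27.1 × 0.75 = 20.325 N·m
After the belt (13.5/7.9): 20.325 × 1.7089 = 34.733 N·m
After the gear mesh (47/42): 34.733 × 1.119 = 38.867 N·m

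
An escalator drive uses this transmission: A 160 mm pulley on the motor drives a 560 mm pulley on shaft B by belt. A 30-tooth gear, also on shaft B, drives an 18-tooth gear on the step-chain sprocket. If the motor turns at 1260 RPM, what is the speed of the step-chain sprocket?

Belt: ratio = 560/160 = 3.5, so shaft B turns at 1260 / 3.5 = 360 RPM.
Gear mesh: ratio = 18/30 = 0.6, so the step-chain sprocket turns at 360 / 0.6 = 600 RPM.

600 RPM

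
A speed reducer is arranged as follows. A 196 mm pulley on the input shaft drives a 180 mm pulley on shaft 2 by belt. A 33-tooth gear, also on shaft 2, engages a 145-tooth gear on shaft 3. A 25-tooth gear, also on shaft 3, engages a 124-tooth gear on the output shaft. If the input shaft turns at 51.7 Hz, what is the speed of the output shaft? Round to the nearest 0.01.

2.58 Hz

the input shaft → shaft 2 (belt, 180/196): 51.7 ÷ 0.91837 = 56.296 Hz
shaft 2 → shaft 3 (gear mesh, 145/33): 56.296 ÷ 4.3939 = 12.812 Hz
shaft 3 → the output shaft (gear mesh, 124/25): 12.812 ÷ 4.96 = 2.5831 Hz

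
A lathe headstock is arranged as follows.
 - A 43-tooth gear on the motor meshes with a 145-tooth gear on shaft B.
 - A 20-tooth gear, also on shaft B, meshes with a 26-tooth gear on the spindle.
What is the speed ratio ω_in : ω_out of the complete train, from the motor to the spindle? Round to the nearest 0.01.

Each stage contributes driven/driver: gear mesh 145/43 = 3.3721, gear mesh 26/20 = 1.3.
Overall: 3.3721 × 1.3 = 4.3837.

4.38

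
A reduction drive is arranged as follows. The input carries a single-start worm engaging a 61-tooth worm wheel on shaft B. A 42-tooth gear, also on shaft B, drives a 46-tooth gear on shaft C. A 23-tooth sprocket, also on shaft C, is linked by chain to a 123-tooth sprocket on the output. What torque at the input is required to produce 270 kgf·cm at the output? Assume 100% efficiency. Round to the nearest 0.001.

Overall ratio R = 61 × 1.0952 × 5.3478 = 357.29.
Input torque = output torque / R = 270 / 357.29 = 0.7557 kgf·cm.

0.756 kgf·cm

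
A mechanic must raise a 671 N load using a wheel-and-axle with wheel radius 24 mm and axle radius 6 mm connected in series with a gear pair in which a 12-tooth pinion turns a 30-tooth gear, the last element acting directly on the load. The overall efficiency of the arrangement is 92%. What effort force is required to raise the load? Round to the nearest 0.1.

72.9 N

Wheel-and-axle MA = R/r = 24/6 = 4.
Gear pair MA = 30/12 = 2.5.
Combined ideal MA = 4 × 2.5 = 10.
Actual MA = 10 × 0.92 = 9.2.
Effort = load / actual MA = 671 / 9.2 = 72.935 N.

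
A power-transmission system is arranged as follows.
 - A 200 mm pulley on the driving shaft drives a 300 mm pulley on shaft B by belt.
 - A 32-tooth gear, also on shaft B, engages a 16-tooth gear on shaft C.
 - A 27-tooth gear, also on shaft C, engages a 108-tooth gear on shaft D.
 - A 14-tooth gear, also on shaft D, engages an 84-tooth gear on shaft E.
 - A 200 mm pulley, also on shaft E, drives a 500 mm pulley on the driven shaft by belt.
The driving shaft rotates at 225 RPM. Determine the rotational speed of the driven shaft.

5 RPM

Belt: ratio = 300/200 = 1.5, so shaft B turns at 225 / 1.5 = 150 RPM.
Gear mesh: ratio = 16/32 = 0.5, so shaft C turns at 150 / 0.5 = 300 RPM.
Gear mesh: ratio = 108/27 = 4, so shaft D turns at 300 / 4 = 75 RPM.
Gear mesh: ratio = 84/14 = 6, so shaft E turns at 75 / 6 = 12.5 RPM.
Belt: ratio = 500/200 = 2.5, so the driven shaft turns at 12.5 / 2.5 = 5 RPM.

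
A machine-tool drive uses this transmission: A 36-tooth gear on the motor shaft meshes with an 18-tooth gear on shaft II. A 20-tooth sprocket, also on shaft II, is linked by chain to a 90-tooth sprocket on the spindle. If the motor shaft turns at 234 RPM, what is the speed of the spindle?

104 RPM

gear mesh 18/36 = 0.5 → 234/0.5 = 468 RPM
chain 90/20 = 4.5 → 468/4.5 = 104 RPM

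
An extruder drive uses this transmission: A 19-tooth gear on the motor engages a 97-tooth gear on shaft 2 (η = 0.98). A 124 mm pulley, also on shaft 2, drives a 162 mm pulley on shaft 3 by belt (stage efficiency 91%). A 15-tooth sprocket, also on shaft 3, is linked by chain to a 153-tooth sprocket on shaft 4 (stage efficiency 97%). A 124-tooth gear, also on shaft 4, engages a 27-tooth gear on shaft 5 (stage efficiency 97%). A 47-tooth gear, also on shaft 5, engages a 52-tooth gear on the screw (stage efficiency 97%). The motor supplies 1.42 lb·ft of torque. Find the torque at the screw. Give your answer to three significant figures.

18.9 lb·ft

After the gear mesh (97/19): 1.42 × 5.1053 × 0.98 = 7.1045 lb·ft
After the belt (162/124): 7.1045 × 1.3065 × 0.91 = 8.4463 lb·ft
After the chain (153/15): 8.4463 × 10.2 × 0.97 = 83.568 lb·ft
After the gear mesh (27/124): 83.568 × 0.21774 × 0.97 = 17.65 lb·ft
After the gear mesh (52/47): 17.65 × 1.1064 × 0.97 = 18.942 lb·ft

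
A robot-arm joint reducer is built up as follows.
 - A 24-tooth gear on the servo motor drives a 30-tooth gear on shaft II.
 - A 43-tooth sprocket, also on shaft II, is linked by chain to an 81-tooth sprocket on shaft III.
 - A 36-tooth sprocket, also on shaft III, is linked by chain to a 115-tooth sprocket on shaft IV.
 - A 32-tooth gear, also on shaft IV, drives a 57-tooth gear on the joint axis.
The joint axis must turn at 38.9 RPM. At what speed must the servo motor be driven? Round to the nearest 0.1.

Overall ratio R = 1.25 × 1.8837 × 3.1944 × 1.7812 = 13.398.
Required input speed = output speed × R = 38.9 × 13.398 = 521.19 RPM.

521.2 RPM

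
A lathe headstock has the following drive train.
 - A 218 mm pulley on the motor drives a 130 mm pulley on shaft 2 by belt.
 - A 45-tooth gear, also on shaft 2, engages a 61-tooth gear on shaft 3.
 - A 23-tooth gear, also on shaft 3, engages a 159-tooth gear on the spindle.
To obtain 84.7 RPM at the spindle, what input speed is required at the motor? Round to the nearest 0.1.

473.3 RPM

Overall ratio R = 0.59633 × 1.3556 × 6.913 = 5.5882.
Required input speed = output speed × R = 84.7 × 5.5882 = 473.32 RPM.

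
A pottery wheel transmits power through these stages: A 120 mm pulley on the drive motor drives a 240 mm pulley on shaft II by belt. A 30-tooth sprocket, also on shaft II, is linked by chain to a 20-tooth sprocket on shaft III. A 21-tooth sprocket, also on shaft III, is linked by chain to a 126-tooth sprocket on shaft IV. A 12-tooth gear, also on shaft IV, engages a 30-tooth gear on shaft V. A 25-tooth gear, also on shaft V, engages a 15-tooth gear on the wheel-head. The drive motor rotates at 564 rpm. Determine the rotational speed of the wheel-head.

47 rpm

the drive motor → shaft II (belt, 240/120): 564 ÷ 2 = 282 rpm
shaft II → shaft III (chain, 20/30): 282 ÷ 0.66667 = 423 rpm
shaft III → shaft IV (chain, 126/21): 423 ÷ 6 = 70.5 rpm
shaft IV → shaft V (gear mesh, 30/12): 70.5 ÷ 2.5 = 28.2 rpm
shaft V → the wheel-head (gear mesh, 15/25): 28.2 ÷ 0.6 = 47 rpm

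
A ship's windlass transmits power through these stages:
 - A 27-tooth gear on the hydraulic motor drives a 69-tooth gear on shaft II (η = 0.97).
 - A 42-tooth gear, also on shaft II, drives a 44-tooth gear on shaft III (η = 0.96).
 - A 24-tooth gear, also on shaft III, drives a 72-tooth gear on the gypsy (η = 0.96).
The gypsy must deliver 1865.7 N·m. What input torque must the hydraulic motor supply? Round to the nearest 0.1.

259.8 N·m

Overall ratio R = 2.5556 × 1.0476 × 3 = 8.0317; overall efficiency η = 0.97 × 0.96 × 0.96 = 0.8940.
Input torque = output torque / (R × η) = 1865.7 / (8.0317 × 0.8940) = 259.85 N·m.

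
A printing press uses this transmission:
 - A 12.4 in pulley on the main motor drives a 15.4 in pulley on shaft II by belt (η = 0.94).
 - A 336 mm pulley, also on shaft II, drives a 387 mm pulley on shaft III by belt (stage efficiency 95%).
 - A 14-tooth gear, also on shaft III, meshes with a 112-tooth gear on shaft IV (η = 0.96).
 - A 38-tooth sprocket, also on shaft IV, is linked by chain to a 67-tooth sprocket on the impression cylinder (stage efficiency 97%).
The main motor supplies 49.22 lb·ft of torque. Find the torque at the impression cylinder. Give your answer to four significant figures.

belt 15.4/12.4 = 1.2419 → τ = 49.22·1.2419·0.94 = 57.46 lb·ft
belt 387/336 = 1.1518 → τ = 57.46·1.1518·0.95 = 62.873 lb·ft
gear mesh 112/14 = 8 → τ = 62.873·8·0.96 = 482.86 lb·ft
chain 67/38 = 1.7632 → τ = 482.86·1.7632·0.97 = 825.82 lb·ft

825.8 lb·ft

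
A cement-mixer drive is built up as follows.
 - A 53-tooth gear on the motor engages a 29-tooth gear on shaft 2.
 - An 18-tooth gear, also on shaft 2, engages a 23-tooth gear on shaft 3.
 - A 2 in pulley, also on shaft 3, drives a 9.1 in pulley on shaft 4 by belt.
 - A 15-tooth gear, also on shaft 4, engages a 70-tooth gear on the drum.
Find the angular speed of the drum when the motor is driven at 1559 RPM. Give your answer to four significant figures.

the motor → shaft 2 (gear mesh, 29/53): 1559 ÷ 0.54717 = 2849.2 RPM
shaft 2 → shaft 3 (gear mesh, 23/18): 2849.2 ÷ 1.2778 = 2229.8 RPM
shaft 3 → shaft 4 (belt, 9.1/2): 2229.8 ÷ 4.55 = 490.07 RPM
shaft 4 → the drum (gear mesh, 70/15): 490.07 ÷ 4.6667 = 105.01 RPM

105.0 RPM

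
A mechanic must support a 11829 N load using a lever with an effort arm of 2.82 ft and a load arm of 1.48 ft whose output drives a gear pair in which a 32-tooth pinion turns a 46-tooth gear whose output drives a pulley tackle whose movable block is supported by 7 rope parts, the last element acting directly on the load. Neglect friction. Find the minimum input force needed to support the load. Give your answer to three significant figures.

617 N

Lever MA = effort arm / load arm = 2.82/1.48 = 1.9054.
Gear pair MA = 46/32 = 1.4375.
Block-and-tackle MA = number of supporting rope parts = 7.
Combined ideal MA = 1.9054 × 1.4375 × 7 = 19.173.
Effort = load / MA = 11829 / 19.173 = 616.96 N.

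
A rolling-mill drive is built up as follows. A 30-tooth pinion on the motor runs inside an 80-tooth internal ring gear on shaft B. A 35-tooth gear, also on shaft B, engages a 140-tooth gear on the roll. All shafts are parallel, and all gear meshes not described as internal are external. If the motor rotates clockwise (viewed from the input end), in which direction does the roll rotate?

the motor → shaft B: internal mesh, same direction → CW.
shaft B → the roll: external mesh, 1 reversal → CCW.
1 reversal in total — an odd number — so the roll turns opposite to the motor.

counterclockwise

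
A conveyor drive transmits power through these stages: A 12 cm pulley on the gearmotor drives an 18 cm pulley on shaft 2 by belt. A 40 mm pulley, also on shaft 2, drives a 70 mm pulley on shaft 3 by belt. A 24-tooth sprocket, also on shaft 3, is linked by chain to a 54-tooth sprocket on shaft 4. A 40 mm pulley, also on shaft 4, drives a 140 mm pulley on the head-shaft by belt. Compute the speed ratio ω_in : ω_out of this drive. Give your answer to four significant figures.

Each stage contributes driven/driver: belt 18/12 = 1.5, belt 70/40 = 1.75, chain 54/24 = 2.25, belt 140/40 = 3.5.
Overall: 1.5 × 1.75 × 2.25 × 3.5 = 20.672.

20.67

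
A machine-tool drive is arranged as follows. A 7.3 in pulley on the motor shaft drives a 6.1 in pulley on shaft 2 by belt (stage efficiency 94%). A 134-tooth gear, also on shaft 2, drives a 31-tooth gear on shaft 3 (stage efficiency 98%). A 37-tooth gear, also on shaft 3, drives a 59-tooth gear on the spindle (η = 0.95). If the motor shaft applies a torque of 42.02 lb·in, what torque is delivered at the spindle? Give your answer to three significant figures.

11.3 lb·in

After the belt (6.1/7.3): 42.02 × 0.83562 × 0.94 = 33.006 lb·in
After the gear mesh (31/134): 33.006 × 0.23134 × 0.98 = 7.483 lb·in
After the gear mesh (59/37): 7.483 × 1.5946 × 0.95 = 11.336 lb·in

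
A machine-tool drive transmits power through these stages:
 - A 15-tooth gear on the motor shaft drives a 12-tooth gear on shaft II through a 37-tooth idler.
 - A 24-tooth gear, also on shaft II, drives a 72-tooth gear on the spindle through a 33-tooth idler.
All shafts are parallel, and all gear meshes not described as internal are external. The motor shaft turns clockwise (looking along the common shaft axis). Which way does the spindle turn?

clockwise

the motor shaft → shaft II: driver → idler → driven is 2 external meshes, 2 reversals → CW.
shaft II → the spindle: driver → idler → driven is 2 external meshes, 2 reversals → CW.
4 reversals in total — an even number — so the spindle turns the same way as the motor shaft.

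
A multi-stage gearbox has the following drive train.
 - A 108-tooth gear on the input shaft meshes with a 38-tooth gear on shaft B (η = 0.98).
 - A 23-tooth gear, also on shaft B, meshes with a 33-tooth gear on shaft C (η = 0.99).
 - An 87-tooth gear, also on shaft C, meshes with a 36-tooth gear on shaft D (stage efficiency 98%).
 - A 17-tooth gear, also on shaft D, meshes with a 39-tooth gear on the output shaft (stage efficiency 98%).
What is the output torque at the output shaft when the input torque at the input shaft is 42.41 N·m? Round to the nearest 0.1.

18.9 N·m

Gear mesh: ratio = 38/108 = 0.35185; torque at shaft B = 42.41 × 0.35185 × 0.98 = 14.624 N·m.
Gear mesh: ratio = 33/23 = 1.4348; torque at shaft C = 14.624 × 1.4348 × 0.99 = 20.772 N·m.
Gear mesh: ratio = 36/87 = 0.41379; torque at shaft D = 20.772 × 0.41379 × 0.98 = 8.4233 N·m.
Gear mesh: ratio = 39/17 = 2.2941; torque at the output shaft = 8.4233 × 2.2941 × 0.98 = 18.938 N·m.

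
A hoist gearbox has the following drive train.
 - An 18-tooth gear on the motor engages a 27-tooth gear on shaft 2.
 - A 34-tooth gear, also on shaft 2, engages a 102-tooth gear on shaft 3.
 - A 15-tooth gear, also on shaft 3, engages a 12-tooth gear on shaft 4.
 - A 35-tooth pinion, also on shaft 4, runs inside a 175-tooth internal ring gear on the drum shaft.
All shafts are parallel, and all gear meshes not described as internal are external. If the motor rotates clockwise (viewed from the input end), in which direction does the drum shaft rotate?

counterclockwise

the motor → shaft 2: external mesh, 1 reversal → CCW.
shaft 2 → shaft 3: external mesh, 1 reversal → CW.
shaft 3 → shaft 4: external mesh, 1 reversal → CCW.
shaft 4 → the drum shaft: internal mesh, same direction → CCW.
3 reversals in total — an odd number — so the drum shaft turns opposite to the motor.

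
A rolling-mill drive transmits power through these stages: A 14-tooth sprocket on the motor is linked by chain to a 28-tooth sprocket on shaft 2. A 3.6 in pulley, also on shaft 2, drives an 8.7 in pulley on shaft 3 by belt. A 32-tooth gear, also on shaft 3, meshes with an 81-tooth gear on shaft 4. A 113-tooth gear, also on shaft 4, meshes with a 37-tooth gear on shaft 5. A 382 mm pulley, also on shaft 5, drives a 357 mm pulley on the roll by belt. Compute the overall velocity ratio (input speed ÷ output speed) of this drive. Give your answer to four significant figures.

Each stage contributes driven/driver: chain 28/14 = 2, belt 8.7/3.6 = 2.4167, gear mesh 81/32 = 2.5312, gear mesh 37/113 = 0.32743, belt 357/382 = 0.93455.
Overall: 2 × 2.4167 × 2.5312 × 0.32743 × 0.93455 = 3.7438.

3.744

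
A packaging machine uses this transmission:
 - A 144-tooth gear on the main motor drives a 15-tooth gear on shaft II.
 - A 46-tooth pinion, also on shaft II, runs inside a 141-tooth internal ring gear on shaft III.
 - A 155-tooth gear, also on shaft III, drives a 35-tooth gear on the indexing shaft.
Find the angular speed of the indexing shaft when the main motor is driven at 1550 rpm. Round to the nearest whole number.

21498 rpm

Gear mesh: ratio = 15/144 = 0.10417, so shaft II turns at 1550 / 0.10417 = 14880 rpm.
Internal gear: ratio = 141/46 = 3.0652, so shaft III turns at 14880 / 3.0652 = 4854.5 rpm.
Gear mesh: ratio = 35/155 = 0.22581, so the indexing shaft turns at 4854.5 / 0.22581 = 21498 rpm.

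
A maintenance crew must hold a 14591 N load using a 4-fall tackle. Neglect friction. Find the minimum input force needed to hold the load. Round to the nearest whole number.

3648 N

Block-and-tackle MA = number of supporting rope parts = 4.
Effort = load / MA = 14591 / 4 = 3647.8 N.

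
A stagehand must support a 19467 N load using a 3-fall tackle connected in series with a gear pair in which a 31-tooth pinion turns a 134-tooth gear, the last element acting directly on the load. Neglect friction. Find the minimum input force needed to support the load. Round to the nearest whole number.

Block-and-tackle MA = number of supporting rope parts = 3.
Gear pair MA = 134/31 = 4.3226.
Combined ideal MA = 3 × 4.3226 = 12.968.
Effort = load / MA = 19467 / 12.968 = 1501.2 N.

1501 N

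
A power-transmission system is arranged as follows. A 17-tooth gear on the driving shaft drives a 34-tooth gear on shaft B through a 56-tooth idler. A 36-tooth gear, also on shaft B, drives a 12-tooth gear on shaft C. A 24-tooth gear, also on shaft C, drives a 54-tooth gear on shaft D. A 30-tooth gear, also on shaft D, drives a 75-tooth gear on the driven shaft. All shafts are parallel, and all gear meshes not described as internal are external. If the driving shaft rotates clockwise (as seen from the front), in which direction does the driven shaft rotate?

counterclockwise

the driving shaft → shaft B: driver → idler → driven is 2 external meshes, 2 reversals → CW.
shaft B → shaft C: external mesh, 1 reversal → CCW.
shaft C → shaft D: external mesh, 1 reversal → CW.
shaft D → the driven shaft: external mesh, 1 reversal → CCW.
5 reversals in total — an odd number — so the driven shaft turns opposite to the driving shaft.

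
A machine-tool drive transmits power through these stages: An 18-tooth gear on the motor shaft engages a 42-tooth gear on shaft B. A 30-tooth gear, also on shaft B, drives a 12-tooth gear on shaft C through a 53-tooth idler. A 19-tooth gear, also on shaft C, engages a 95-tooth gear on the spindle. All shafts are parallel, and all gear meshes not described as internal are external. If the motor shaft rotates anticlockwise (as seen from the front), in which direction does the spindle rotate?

anticlockwise

the motor shaft → shaft B: external mesh, 1 reversal → CW.
shaft B → shaft C: driver → idler → driven is 2 external meshes, 2 reversals → CW.
shaft C → the spindle: external mesh, 1 reversal → CCW.
4 reversals in total — an even number — so the spindle turns the same way as the motor shaft.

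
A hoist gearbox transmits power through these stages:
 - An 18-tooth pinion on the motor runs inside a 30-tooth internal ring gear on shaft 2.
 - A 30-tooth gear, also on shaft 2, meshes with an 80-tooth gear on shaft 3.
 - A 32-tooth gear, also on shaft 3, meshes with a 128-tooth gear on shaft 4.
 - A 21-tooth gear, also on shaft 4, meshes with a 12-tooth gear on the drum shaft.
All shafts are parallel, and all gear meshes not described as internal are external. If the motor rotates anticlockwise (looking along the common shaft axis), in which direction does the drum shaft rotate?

clockwise

the motor → shaft 2: internal mesh, same direction → CCW.
shaft 2 → shaft 3: external mesh, 1 reversal → CW.
shaft 3 → shaft 4: external mesh, 1 reversal → CCW.
shaft 4 → the drum shaft: external mesh, 1 reversal → CW.
3 reversals in total — an odd number — so the drum shaft turns opposite to the motor.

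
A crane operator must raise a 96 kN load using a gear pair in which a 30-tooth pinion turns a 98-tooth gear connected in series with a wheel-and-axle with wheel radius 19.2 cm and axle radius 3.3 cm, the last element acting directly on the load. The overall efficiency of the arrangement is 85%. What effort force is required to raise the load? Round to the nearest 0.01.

5.94 kN

Gear pair MA = 98/30 = 3.2667.
Wheel-and-axle MA = R/r = 19.2/3.3 = 5.8182.
Combined ideal MA = 3.2667 × 5.8182 = 19.006.
Actual MA = 19.006 × 0.85 = 16.155.
Effort = load / actual MA = 96 / 16.155 = 5.9424 kN.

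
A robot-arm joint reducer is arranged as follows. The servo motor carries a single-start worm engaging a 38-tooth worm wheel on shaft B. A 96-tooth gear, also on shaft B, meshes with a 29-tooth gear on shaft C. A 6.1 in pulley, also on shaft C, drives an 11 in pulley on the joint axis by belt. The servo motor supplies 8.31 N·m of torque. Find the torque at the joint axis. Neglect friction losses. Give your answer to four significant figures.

worm 38/1 = 38 → τ = 8.31·38 = 315.78 N·m
gear mesh 29/96 = 0.30208 → τ = 315.78·0.30208 = 95.392 N·m
belt 11/6.1 = 1.8033 → τ = 95.392·1.8033 = 172.02 N·m

172.0 N·m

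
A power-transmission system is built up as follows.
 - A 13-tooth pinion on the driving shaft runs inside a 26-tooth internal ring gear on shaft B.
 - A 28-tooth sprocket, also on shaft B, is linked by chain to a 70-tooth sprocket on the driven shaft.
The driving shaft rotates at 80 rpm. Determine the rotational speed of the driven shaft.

16 rpm

the driving shaft → shaft B (internal gear, 26/13): 80 ÷ 2 = 40 rpm
shaft B → the driven shaft (chain, 70/28): 40 ÷ 2.5 = 16 rpm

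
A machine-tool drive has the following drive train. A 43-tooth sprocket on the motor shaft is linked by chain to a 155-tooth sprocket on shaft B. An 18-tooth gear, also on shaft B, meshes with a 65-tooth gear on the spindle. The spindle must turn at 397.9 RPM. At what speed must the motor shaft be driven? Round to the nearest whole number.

5179 RPM

Overall ratio R = 3.6047 × 3.6111 = 13.017.
Required input speed = output speed × R = 397.9 × 13.017 = 5179.4 RPM.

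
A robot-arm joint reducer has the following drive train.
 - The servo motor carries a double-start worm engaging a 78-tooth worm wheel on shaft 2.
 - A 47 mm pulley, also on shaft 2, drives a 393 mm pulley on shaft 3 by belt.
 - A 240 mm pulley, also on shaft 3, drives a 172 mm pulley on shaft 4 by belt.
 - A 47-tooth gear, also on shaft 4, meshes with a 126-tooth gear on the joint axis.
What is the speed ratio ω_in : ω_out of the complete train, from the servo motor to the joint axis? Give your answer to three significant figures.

Each stage contributes driven/driver: worm 78/2 = 39, belt 393/47 = 8.3617, belt 172/240 = 0.71667, gear mesh 126/47 = 2.6809.
Overall: 39 × 8.3617 × 0.71667 × 2.6809 = 626.54.

627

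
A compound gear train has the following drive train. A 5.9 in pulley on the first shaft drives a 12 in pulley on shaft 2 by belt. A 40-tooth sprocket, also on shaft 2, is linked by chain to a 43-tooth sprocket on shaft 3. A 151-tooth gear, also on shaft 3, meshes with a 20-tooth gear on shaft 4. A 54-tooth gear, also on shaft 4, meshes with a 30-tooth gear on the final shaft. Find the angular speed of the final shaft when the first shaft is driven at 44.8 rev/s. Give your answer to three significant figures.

278 rev/s

belt 12/5.9 = 2.0339 → 44.8/2.0339 = 22.027 rev/s
chain 43/40 = 1.075 → 22.027/1.075 = 20.49 rev/s
gear mesh 20/151 = 0.13245 → 20.49/0.13245 = 154.7 rev/s
gear mesh 30/54 = 0.55556 → 154.7/0.55556 = 278.46 rev/s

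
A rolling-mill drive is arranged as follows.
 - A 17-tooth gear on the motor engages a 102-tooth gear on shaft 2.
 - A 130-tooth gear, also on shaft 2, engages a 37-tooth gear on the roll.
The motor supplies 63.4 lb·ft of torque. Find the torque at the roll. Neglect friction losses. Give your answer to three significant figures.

After the gear mesh (102/17): 63.4 × 6 = 380.4 lb·ft
After the gear mesh (37/130): 380.4 × 0.28462 = 108.27 lb·ft

108 lb·ft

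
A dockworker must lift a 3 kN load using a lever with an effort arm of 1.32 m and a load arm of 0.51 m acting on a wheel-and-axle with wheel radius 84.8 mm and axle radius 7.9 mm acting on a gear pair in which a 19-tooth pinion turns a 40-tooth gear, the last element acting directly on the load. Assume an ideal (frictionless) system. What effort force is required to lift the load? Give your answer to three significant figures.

0.0513 kN

Lever MA = effort arm / load arm = 1.32/0.51 = 2.5882.
Wheel-and-axle MA = R/r = 84.8/7.9 = 10.734.
Gear pair MA = 40/19 = 2.1053.
Combined ideal MA = 2.5882 × 10.734 × 2.1053 = 58.49.
Effort = load / MA = 3 / 58.49 = 0.051291 kN.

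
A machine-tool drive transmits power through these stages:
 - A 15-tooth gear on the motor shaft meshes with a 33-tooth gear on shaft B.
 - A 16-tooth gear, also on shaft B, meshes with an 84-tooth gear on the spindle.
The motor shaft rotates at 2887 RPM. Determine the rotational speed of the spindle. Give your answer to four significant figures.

250.0 RPM

Gear mesh: ratio = 33/15 = 2.2, so shaft B turns at 2887 / 2.2 = 1312.3 RPM.
Gear mesh: ratio = 84/16 = 5.25, so the spindle turns at 1312.3 / 5.25 = 249.96 RPM.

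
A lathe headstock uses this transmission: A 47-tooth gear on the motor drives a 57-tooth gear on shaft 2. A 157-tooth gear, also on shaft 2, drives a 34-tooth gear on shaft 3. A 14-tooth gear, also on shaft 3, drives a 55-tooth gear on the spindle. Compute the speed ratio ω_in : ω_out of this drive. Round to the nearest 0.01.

1.03

Each stage contributes driven/driver: gear mesh 57/47 = 1.2128, gear mesh 34/157 = 0.21656, gear mesh 55/14 = 3.9286.
Overall: 1.2128 × 0.21656 × 3.9286 = 1.0318.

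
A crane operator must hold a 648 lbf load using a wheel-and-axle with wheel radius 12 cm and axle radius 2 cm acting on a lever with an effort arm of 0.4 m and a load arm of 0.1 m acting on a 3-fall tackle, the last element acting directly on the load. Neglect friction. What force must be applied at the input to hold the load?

9 lbf

Wheel-and-axle MA = R/r = 12/2 = 6.
Lever MA = effort arm / load arm = 0.4/0.1 = 4.
Block-and-tackle MA = number of supporting rope parts = 3.
Combined ideal MA = 6 × 4 × 3 = 72.
Effort = load / MA = 648 / 72 = 9 lbf.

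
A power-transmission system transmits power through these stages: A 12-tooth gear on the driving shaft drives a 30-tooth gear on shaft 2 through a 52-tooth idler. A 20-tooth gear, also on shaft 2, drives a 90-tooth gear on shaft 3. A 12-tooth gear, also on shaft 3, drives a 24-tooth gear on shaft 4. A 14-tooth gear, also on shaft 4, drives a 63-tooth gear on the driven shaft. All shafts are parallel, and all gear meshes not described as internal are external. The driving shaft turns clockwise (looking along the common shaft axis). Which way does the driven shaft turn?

the driving shaft → shaft 2: driver → idler → driven is 2 external meshes, 2 reversals → CW.
shaft 2 → shaft 3: external mesh, 1 reversal → CCW.
shaft 3 → shaft 4: external mesh, 1 reversal → CW.
shaft 4 → the driven shaft: external mesh, 1 reversal → CCW.
5 reversals in total — an odd number — so the driven shaft turns opposite to the driving shaft.

counterclockwise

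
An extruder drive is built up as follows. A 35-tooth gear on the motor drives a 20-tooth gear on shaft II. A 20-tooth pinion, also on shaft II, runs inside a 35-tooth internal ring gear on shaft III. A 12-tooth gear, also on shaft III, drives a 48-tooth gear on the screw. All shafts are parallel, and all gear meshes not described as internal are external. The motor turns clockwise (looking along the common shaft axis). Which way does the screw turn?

clockwise

the motor → shaft II: external mesh, 1 reversal → CCW.
shaft II → shaft III: internal mesh, same direction → CCW.
shaft III → the screw: external mesh, 1 reversal → CW.
2 reversals in total — an even number — so the screw turns the same way as the motor.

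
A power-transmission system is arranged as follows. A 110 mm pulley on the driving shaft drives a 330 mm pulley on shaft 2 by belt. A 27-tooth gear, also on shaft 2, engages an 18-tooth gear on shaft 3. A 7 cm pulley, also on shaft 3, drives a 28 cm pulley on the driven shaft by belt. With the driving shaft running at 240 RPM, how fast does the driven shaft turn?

Belt: ratio = 330/110 = 3, so shaft 2 turns at 240 / 3 = 80 RPM.
Gear mesh: ratio = 18/27 = 0.66667, so shaft 3 turns at 80 / 0.66667 = 120 RPM.
Belt: ratio = 28/7 = 4, so the driven shaft turns at 120 / 4 = 30 RPM.

30 RPM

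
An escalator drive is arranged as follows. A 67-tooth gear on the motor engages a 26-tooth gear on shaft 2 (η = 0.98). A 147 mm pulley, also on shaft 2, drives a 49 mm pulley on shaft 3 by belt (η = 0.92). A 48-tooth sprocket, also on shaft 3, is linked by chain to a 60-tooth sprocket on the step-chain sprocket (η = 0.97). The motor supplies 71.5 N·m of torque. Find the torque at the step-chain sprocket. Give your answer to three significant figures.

10.1 N·m

After the gear mesh (26/67): 71.5 × 0.38806 × 0.98 = 27.191 N·m
After the belt (49/147): 27.191 × 0.33333 × 0.92 = 8.3387 N·m
After the chain (60/48): 8.3387 × 1.25 × 0.97 = 10.111 N·m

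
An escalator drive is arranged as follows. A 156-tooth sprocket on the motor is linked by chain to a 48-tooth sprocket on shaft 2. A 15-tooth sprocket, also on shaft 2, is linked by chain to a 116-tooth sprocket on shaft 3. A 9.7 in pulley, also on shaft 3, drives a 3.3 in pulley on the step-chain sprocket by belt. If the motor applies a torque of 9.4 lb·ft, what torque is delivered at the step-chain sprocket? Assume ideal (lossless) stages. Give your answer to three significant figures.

7.61 lb·ft

chain 48/156 = 0.30769 → τ = 9.4·0.30769 = 2.8923 lb·ft
chain 116/15 = 7.7333 → τ = 2.8923·7.7333 = 22.367 lb·ft
belt 3.3/9.7 = 0.34021 → τ = 22.367·0.34021 = 7.6095 lb·ft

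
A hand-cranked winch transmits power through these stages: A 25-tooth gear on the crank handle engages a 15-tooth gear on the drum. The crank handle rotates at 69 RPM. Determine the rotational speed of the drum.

gear mesh 15/25 = 0.6 → 69/0.6 = 115 RPM

115 RPM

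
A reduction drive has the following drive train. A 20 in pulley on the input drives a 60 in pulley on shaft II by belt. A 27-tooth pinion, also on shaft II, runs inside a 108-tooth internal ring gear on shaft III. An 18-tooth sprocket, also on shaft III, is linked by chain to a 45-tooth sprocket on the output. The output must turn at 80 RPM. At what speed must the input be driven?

2400 RPM

Overall ratio R = 3 × 4 × 2.5 = 30.
Required input speed = output speed × R = 80 × 30 = 2400 RPM.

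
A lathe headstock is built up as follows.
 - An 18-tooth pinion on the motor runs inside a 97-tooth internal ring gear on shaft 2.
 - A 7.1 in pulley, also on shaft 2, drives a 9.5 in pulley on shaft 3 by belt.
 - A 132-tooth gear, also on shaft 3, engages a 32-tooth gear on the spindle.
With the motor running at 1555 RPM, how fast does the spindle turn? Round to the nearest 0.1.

889.6 RPM

internal gear 97/18 = 5.3889 → 1555/5.3889 = 288.56 RPM
belt 9.5/7.1 = 1.338 → 288.56/1.338 = 215.66 RPM
gear mesh 32/132 = 0.24242 → 215.66/0.24242 = 889.59 RPM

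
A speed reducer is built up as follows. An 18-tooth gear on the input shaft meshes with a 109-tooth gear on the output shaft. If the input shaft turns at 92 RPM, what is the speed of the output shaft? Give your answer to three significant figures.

gear mesh 109/18 = 6.0556 → 92/6.0556 = 15.193 RPM

15.2 RPM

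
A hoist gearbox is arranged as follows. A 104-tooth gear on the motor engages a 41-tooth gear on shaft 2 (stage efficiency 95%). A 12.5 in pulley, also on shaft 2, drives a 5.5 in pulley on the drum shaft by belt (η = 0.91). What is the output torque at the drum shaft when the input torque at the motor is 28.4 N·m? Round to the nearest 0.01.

Gear mesh: ratio = 41/104 = 0.39423; torque at shaft 2 = 28.4 × 0.39423 × 0.95 = 10.636 N·m.
Belt: ratio = 5.5/12.5 = 0.44; torque at the drum shaft = 10.636 × 0.44 × 0.91 = 4.2588 N·m.

4.26 N·m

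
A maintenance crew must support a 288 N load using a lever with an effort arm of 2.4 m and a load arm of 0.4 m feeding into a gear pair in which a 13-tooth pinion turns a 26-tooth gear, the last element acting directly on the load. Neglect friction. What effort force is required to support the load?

Lever MA = effort arm / load arm = 2.4/0.4 = 6.
Gear pair MA = 26/13 = 2.
Combined ideal MA = 6 × 2 = 12.
Effort = load / MA = 288 / 12 = 24 N.

24 N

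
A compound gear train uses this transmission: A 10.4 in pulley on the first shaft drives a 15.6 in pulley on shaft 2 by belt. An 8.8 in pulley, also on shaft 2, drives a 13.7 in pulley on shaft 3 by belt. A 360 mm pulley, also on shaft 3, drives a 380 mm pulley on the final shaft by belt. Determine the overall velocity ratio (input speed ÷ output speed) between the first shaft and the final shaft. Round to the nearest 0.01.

Each stage contributes driven/driver: belt 15.6/10.4 = 1.5, belt 13.7/8.8 = 1.5568, belt 380/360 = 1.0556.
Overall: 1.5 × 1.5568 × 1.0556 = 2.465.

2.46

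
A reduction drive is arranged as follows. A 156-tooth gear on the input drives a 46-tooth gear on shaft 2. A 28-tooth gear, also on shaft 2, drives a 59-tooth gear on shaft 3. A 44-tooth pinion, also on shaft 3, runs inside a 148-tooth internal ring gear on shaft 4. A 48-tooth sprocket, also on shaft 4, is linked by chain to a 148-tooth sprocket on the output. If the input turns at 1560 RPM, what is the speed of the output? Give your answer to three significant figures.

242 RPM

gear mesh 46/156 = 0.29487 → 1560/0.29487 = 5290.4 RPM
gear mesh 59/28 = 2.1071 → 5290.4/2.1071 = 2510.7 RPM
internal gear 148/44 = 3.3636 → 2510.7/3.3636 = 746.43 RPM
chain 148/48 = 3.0833 → 746.43/3.0833 = 242.08 RPM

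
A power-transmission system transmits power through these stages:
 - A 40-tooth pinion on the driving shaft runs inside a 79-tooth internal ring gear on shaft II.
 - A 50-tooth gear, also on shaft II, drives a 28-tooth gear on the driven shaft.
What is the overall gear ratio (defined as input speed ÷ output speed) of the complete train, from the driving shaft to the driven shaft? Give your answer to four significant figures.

1.106

Each stage contributes driven/driver: internal gear 79/40 = 1.975, gear mesh 28/50 = 0.56.
Overall: 1.975 × 0.56 = 1.106.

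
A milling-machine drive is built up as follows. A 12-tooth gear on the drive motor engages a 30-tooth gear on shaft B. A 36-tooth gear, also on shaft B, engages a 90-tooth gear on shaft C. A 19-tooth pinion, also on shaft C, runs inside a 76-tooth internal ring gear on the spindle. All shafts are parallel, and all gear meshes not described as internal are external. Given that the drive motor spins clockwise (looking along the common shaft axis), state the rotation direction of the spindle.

clockwise

the drive motor → shaft B: external mesh, 1 reversal → CCW.
shaft B → shaft C: external mesh, 1 reversal → CW.
shaft C → the spindle: internal mesh, same direction → CW.
2 reversals in total — an even number — so the spindle turns the same way as the drive motor.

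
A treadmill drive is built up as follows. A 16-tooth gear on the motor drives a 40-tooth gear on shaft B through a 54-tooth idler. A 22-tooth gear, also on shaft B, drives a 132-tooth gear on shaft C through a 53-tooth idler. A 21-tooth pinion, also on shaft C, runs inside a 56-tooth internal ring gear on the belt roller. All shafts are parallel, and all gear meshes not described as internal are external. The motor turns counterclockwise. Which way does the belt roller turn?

the motor → shaft B: driver → idler → driven is 2 external meshes, 2 reversals → CCW.
shaft B → shaft C: driver → idler → driven is 2 external meshes, 2 reversals → CCW.
shaft C → the belt roller: internal mesh, same direction → CCW.
4 reversals in total — an even number — so the belt roller turns the same way as the motor.

counterclockwise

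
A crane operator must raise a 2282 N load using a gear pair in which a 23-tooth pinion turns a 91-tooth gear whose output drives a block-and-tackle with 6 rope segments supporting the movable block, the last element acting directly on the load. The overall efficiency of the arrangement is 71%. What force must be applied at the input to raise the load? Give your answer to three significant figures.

135 N

Gear pair MA = 91/23 = 3.9565.
Block-and-tackle MA = number of supporting rope parts = 6.
Combined ideal MA = 3.9565 × 6 = 23.739.
Actual MA = 23.739 × 0.71 = 16.855.
Effort = load / actual MA = 2282 / 16.855 = 135.39 N.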